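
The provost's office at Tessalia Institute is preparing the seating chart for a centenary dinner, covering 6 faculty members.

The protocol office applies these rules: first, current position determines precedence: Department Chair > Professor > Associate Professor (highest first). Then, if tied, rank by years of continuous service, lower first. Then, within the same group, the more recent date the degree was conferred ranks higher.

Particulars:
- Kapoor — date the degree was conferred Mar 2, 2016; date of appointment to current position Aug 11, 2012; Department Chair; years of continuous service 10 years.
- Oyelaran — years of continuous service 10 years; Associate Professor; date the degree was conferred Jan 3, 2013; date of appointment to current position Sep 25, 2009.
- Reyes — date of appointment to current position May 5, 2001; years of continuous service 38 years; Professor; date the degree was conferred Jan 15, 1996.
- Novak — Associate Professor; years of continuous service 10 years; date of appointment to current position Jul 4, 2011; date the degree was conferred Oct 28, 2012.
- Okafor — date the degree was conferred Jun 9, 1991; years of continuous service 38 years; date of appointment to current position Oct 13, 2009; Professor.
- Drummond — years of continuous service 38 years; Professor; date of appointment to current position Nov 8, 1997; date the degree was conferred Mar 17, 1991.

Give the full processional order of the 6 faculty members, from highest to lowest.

By current position: Kapoor (Department Chair); then Reyes, Okafor and Drummond (Professor); then Oyelaran and Novak (Associate Professor).
Reyes, Okafor and Drummond all have years of continuous service 38 years, so the next rule applies.
Among Reyes, Okafor and Drummond, by date the degree was conferred (later first): Reyes (Jan 15, 1996) before Okafor (Jun 9, 1991) before Drummond (Mar 17, 1991).
Oyelaran and Novak both have years of continuous service 10 years, so the next rule applies.
Among Oyelaran and Novak, by date the degree was conferred (later first): Oyelaran (Jan 3, 2013) before Novak (Oct 28, 2012).
Full order: Kapoor, Reyes, Okafor, Drummond, Oyelaran, Novak.

Kapoor, Reyes, Okafor, Drummond, Oyelaran, Novak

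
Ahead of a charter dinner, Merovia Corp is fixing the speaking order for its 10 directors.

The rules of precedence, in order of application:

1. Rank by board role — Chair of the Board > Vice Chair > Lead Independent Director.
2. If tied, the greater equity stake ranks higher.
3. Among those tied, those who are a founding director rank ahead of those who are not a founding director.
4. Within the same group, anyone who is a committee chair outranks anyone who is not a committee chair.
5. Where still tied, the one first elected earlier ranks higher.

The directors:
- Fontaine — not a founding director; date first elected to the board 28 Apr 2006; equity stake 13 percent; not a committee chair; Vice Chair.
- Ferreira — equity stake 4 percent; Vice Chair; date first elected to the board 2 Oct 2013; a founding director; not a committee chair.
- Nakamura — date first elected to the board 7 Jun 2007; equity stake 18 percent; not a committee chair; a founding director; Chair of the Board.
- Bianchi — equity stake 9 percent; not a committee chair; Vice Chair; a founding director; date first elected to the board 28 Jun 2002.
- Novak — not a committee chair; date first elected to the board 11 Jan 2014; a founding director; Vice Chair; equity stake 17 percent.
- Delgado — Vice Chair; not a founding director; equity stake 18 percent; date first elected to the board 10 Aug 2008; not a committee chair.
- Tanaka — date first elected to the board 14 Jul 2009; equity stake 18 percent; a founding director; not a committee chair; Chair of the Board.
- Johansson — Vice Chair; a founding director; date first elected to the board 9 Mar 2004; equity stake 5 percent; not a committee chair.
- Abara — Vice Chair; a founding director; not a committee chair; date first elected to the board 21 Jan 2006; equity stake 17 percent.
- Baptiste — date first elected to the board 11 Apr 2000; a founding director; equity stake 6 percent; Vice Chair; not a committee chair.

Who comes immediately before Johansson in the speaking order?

By board role: Nakamura and Tanaka (Chair of the Board); then Delgado, Abara, Novak, Fontaine, Bianchi, Baptiste, Johansson and Ferreira (Vice Chair).
Nakamura and Tanaka both have equity stake 18 percent, so the next rule applies.
Nakamura and Tanaka are each a founding director, so the next rule applies.
Nakamura and Tanaka are each not a committee chair, so the next rule applies.
Among Nakamura and Tanaka, by date first elected to the board (earlier first): Nakamura (7 Jun 2007) before Tanaka (14 Jul 2009).
Among Delgado, Abara, Novak, Fontaine, Bianchi, Baptiste, Johansson and Ferreira, by equity stake (higher first): Delgado (18 percent) before Abara and Novak (17 percent) before Fontaine (13 percent) before Bianchi (9 percent) before Baptiste (6 percent) before Johansson (5 percent) before Ferreira (4 percent).
Abara and Novak are each a founding director, so the next rule applies.
Abara and Novak are each not a committee chair, so the next rule applies.
Among Abara and Novak, by date first elected to the board (earlier first): Abara (21 Jan 2006) before Novak (11 Jan 2014).
Order: Nakamura, Tanaka, Delgado, Abara, Novak, Fontaine, Bianchi, Baptiste, Johansson, Ferreira.

Baptiste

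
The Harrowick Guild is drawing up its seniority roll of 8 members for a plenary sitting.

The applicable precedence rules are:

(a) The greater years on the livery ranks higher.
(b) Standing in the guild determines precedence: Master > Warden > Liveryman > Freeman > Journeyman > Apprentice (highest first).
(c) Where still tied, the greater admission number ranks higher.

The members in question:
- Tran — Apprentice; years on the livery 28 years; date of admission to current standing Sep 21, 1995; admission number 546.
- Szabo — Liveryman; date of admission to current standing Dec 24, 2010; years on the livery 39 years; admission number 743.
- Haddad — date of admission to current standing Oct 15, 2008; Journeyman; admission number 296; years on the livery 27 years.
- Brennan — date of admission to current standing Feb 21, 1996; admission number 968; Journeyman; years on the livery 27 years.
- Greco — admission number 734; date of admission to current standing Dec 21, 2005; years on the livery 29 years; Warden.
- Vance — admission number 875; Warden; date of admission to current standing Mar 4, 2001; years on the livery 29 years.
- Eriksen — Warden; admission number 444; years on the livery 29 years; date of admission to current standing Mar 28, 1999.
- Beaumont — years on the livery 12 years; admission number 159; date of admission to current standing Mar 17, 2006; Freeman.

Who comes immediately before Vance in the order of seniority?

Szabo

By years on the livery (higher first): Szabo (39 years); then Vance, Greco and Eriksen (each 29 years); then Tran (28 years); then Brennan and Haddad (both 27 years); then Beaumont (12 years).
Vance, Greco and Eriksen are each Warden, so the next rule applies.
Among Vance, Greco and Eriksen, by admission number (higher first): Vance (875) before Greco (734) before Eriksen (444).
Brennan and Haddad are each Journeyman, so the next rule applies.
Among Brennan and Haddad, by admission number (higher first): Brennan (968) before Haddad (296).
Order: Szabo, Vance, Greco, Eriksen, Tran, Brennan, Haddad, Beaumont.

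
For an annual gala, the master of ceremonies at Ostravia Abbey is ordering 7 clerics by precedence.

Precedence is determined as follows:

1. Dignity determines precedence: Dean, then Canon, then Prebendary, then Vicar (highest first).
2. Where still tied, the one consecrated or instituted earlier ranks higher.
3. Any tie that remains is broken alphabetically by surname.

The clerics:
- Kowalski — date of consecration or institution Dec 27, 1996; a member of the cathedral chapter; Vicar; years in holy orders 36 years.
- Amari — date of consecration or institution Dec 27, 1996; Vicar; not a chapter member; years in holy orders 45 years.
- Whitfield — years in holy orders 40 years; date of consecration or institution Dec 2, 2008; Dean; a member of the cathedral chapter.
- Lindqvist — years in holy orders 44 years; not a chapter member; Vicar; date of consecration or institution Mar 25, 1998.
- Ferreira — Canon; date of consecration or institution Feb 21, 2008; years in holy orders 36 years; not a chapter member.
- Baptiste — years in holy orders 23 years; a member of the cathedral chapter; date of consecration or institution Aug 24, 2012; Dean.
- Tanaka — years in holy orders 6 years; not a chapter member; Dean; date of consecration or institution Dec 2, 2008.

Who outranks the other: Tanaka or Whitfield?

By dignity: Tanaka, Whitfield and Baptiste (Dean); then Ferreira (Canon); then Amari, Kowalski and Lindqvist (Vicar).
Among Tanaka, Whitfield and Baptiste, by date of consecration or institution (earlier first): Tanaka and Whitfield (Dec 2, 2008) before Baptiste (Aug 24, 2012).
Among Tanaka and Whitfield, alphabetically by surname: Tanaka before Whitfield.
Among Amari, Kowalski and Lindqvist, by date of consecration or institution (earlier first): Amari and Kowalski (Dec 27, 1996) before Lindqvist (Mar 25, 1998).
Among Amari and Kowalski, alphabetically by surname: Amari before Kowalski.
So Tanaka takes precedence.

Tanaka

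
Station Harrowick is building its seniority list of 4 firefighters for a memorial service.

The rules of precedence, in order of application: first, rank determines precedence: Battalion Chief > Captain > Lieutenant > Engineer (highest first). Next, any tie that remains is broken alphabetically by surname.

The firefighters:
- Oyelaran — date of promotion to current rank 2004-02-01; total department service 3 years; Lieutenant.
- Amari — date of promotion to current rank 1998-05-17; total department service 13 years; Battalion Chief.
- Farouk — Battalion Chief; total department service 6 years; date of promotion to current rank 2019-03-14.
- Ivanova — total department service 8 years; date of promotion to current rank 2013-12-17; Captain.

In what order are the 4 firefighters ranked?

Amari, Farouk, Ivanova, Oyelaran

By rank: Amari and Farouk (Battalion Chief); then Ivanova (Captain); then Oyelaran (Lieutenant).
Among Amari and Farouk, alphabetically by surname: Amari before Farouk.
Full order: Amari, Farouk, Ivanova, Oyelaran.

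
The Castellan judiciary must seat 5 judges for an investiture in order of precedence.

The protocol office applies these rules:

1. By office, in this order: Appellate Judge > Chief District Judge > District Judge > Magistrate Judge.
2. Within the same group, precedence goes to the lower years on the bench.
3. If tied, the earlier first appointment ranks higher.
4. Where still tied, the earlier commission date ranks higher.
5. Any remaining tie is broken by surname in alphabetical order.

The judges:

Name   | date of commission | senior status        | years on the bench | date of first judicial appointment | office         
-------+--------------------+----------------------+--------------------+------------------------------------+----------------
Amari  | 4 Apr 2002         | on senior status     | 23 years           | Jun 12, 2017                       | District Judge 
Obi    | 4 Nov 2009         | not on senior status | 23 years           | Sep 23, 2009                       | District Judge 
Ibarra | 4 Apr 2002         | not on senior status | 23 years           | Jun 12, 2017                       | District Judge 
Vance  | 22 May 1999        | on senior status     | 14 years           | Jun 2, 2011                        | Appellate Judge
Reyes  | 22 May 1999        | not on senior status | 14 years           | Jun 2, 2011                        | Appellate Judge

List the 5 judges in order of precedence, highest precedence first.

Reyes, Vance, Obi, Amari, Ibarra

By office: Reyes and Vance (Appellate Judge); then Obi, Amari and Ibarra (District Judge).
Reyes and Vance both have years on the bench 14 years, so the next rule applies.
Reyes and Vance both have date of first judicial appointment Jun 2, 2011, so the next rule applies.
Reyes and Vance both have date of commission 22 May 1999, so the next rule applies.
Among Reyes and Vance, alphabetically by surname: Reyes before Vance.
Obi, Amari and Ibarra all have years on the bench 23 years, so the next rule applies.
Among Obi, Amari and Ibarra, by date of first judicial appointment (earlier first): Obi (Sep 23, 2009) before Amari and Ibarra (Jun 12, 2017).
Amari and Ibarra both have date of commission 4 Apr 2002, so the next rule applies.
Among Amari and Ibarra, alphabetically by surname: Amari before Ibarra.
Full order: Reyes, Vance, Obi, Amari, Ibarra.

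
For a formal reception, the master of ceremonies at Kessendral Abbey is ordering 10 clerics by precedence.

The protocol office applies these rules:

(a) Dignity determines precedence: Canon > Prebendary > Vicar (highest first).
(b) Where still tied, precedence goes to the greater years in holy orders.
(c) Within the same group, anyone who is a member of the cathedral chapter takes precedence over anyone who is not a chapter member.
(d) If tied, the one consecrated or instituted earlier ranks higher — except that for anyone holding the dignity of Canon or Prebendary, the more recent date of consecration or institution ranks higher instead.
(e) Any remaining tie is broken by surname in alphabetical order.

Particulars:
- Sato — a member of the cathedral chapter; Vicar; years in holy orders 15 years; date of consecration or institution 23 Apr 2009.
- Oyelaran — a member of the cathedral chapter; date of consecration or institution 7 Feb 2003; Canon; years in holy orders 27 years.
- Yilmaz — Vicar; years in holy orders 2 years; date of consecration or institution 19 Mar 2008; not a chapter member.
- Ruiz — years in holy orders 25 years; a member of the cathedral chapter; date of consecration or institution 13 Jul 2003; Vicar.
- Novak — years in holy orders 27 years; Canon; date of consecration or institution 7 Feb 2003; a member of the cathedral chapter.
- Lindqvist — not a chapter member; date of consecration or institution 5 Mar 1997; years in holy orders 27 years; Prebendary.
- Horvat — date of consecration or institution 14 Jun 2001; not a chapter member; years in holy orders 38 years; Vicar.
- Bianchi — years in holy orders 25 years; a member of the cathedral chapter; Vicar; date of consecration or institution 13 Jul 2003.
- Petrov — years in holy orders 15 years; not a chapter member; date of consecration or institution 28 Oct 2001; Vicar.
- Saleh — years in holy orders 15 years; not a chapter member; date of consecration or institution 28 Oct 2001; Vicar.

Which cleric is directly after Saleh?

Yilmaz

By dignity: Novak and Oyelaran (Canon); then Lindqvist (Prebendary); then Horvat, Bianchi, Ruiz, Sato, Petrov, Saleh and Yilmaz (Vicar).
Novak and Oyelaran both have years in holy orders 27 years, so the next rule applies.
Novak and Oyelaran are each a member of the cathedral chapter, so the next rule applies.
Novak and Oyelaran both have date of consecration or institution 7 Feb 2003, so the next rule applies.
Among Novak and Oyelaran, alphabetically by surname: Novak before Oyelaran.
Among Horvat, Bianchi, Ruiz, Sato, Petrov, Saleh and Yilmaz, by years in holy orders (higher first): Horvat (38 years) before Bianchi and Ruiz (25 years) before Sato, Petrov and Saleh (15 years) before Yilmaz (2 years).
Bianchi and Ruiz are each a member of the cathedral chapter, so the next rule applies.
Bianchi and Ruiz both have date of consecration or institution 13 Jul 2003, so the next rule applies.
Among Bianchi and Ruiz, alphabetically by surname: Bianchi before Ruiz.
Among Sato, Petrov and Saleh, a member of the cathedral chapter before not a chapter member: Sato (a member of the cathedral chapter) before Petrov and Saleh (not a chapter member).
Petrov and Saleh both have date of consecration or institution 28 Oct 2001, so the next rule applies.
Among Petrov and Saleh, alphabetically by surname: Petrov before Saleh.
Order: Novak, Oyelaran, Lindqvist, Horvat, Bianchi, Ruiz, Sato, Petrov, Saleh, Yilmaz.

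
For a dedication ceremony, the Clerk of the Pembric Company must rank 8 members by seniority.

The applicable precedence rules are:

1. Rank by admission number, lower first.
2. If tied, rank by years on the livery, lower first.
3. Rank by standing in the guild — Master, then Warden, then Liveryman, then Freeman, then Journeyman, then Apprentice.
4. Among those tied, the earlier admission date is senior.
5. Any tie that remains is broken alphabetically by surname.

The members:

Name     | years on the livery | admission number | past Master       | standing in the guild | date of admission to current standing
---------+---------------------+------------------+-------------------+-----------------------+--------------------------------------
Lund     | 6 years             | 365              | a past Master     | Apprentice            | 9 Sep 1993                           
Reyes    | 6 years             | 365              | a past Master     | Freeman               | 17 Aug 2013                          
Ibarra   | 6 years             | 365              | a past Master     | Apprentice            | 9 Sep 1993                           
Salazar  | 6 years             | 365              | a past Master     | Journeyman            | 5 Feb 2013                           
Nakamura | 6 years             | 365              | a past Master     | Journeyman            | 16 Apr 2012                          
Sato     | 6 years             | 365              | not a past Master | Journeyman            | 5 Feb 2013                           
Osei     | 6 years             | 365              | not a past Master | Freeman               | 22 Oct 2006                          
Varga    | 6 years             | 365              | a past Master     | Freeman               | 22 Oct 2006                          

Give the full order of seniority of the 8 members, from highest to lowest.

By admission number (lower first): Osei, Varga, Reyes, Nakamura, Salazar, Sato, Ibarra and Lund (each 365).
Osei, Varga, Reyes, Nakamura, Salazar, Sato, Ibarra and Lund all have years on the livery 6 years, so the next rule applies.
Among Osei, Varga, Reyes, Nakamura, Salazar, Sato, Ibarra and Lund, by standing in the guild: Osei, Varga and Reyes (Freeman) before Nakamura, Salazar and Sato (Journeyman) before Ibarra and Lund (Apprentice).
Among Osei, Varga and Reyes, by date of admission to current standing (earlier first): Osei and Varga (22 Oct 2006) before Reyes (17 Aug 2013).
Among Osei and Varga, alphabetically by surname: Osei before Varga.
Among Nakamura, Salazar and Sato, by date of admission to current standing (earlier first): Nakamura (16 Apr 2012) before Salazar and Sato (5 Feb 2013).
Among Salazar and Sato, alphabetically by surname: Salazar before Sato.
Ibarra and Lund both have date of admission to current standing 9 Sep 1993, so the next rule applies.
Among Ibarra and Lund, alphabetically by surname: Ibarra before Lund.
Full order: Osei, Varga, Reyes, Nakamura, Salazar, Sato, Ibarra, Lund.

Osei, Varga, Reyes, Nakamura, Salazar, Sato, Ibarra, Lund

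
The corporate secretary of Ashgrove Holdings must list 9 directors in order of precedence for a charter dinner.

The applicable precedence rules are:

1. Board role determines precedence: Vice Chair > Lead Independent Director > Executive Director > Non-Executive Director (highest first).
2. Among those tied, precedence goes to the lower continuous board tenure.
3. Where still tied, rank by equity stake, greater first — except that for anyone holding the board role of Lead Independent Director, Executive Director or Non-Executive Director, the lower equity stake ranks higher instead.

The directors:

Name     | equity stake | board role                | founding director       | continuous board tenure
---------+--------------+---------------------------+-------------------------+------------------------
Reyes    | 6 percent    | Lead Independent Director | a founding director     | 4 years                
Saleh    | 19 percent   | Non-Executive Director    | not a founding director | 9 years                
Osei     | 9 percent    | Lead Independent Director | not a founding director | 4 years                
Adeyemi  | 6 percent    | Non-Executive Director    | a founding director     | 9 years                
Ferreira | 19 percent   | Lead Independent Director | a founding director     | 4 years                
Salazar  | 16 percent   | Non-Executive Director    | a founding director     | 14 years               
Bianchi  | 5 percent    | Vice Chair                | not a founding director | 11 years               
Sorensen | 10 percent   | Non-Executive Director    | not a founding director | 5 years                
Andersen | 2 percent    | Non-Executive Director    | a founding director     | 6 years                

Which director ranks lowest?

By board role: Bianchi (Vice Chair); then Reyes, Osei and Ferreira (Lead Independent Director); then Sorensen, Andersen, Adeyemi, Saleh and Salazar (Non-Executive Director).
Reyes, Osei and Ferreira all have continuous board tenure 4 years, so the next rule applies.
Among Reyes, Osei and Ferreira, by equity stake (lower first) (reversed rule for this group): Reyes (6 percent) before Osei (9 percent) before Ferreira (19 percent).
Among Sorensen, Andersen, Adeyemi, Saleh and Salazar, by continuous board tenure (lower first): Sorensen (5 years) before Andersen (6 years) before Adeyemi and Saleh (9 years) before Salazar (14 years).
Among Adeyemi and Saleh, by equity stake (lower first) (reversed rule for this group): Adeyemi (6 percent) before Saleh (19 percent).
Order: Bianchi, Reyes, Osei, Ferreira, Sorensen, Andersen, Adeyemi, Saleh, Salazar.

Salazar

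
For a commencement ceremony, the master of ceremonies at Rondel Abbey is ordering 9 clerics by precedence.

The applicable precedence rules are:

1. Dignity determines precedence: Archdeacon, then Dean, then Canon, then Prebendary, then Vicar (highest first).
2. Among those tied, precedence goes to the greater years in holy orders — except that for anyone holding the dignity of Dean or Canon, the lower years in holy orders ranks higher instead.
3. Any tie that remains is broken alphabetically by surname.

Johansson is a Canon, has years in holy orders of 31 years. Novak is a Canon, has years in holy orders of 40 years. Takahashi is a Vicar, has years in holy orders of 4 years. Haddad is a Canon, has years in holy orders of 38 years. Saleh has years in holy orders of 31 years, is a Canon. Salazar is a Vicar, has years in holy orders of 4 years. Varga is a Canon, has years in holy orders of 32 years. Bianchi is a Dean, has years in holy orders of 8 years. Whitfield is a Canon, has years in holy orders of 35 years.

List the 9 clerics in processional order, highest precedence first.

By dignity: Bianchi (Dean); then Johansson, Saleh, Varga, Whitfield, Haddad and Novak (Canon); then Salazar and Takahashi (Vicar).
Among Johansson, Saleh, Varga, Whitfield, Haddad and Novak, by years in holy orders (lower first) (reversed rule for this group): Johansson and Saleh (31 years) before Varga (32 years) before Whitfield (35 years) before Haddad (38 years) before Novak (40 years).
Among Johansson and Saleh, alphabetically by surname: Johansson before Saleh.
Salazar and Takahashi both have years in holy orders 4 years, so the next rule applies.
Among Salazar and Takahashi, alphabetically by surname: Salazar before Takahashi.
Full order: Bianchi, Johansson, Saleh, Varga, Whitfield, Haddad, Novak, Salazar, Takahashi.

Bianchi, Johansson, Saleh, Varga, Whitfield, Haddad, Novak, Salazar, Takahashi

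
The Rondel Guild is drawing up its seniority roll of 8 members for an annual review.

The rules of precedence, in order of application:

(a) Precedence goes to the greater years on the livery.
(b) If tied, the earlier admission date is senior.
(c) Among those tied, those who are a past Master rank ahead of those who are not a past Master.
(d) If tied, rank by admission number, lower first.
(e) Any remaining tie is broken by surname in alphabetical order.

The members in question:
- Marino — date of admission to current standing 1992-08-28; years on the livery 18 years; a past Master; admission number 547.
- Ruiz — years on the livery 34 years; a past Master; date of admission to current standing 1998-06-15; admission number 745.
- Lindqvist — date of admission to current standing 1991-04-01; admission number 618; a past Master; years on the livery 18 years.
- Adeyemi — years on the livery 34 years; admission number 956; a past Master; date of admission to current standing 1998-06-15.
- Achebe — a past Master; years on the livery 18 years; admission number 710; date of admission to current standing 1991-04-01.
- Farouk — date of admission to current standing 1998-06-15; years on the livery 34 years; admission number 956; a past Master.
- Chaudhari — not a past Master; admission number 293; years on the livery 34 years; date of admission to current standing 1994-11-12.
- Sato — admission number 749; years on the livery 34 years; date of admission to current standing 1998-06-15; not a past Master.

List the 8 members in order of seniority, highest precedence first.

By years on the livery (higher first): Chaudhari, Ruiz, Adeyemi, Farouk and Sato (each 34 years); then Lindqvist, Achebe and Marino (each 18 years).
Among Chaudhari, Ruiz, Adeyemi, Farouk and Sato, by date of admission to current standing (earlier first): Chaudhari (1994-11-12) before Ruiz, Adeyemi, Farouk and Sato (1998-06-15).
Among Ruiz, Adeyemi, Farouk and Sato, a past Master before not a past Master: Ruiz, Adeyemi and Farouk (a past Master) before Sato (not a past Master).
Among Ruiz, Adeyemi and Farouk, by admission number (lower first): Ruiz (745) before Adeyemi and Farouk (956).
Among Adeyemi and Farouk, alphabetically by surname: Adeyemi before Farouk.
Among Lindqvist, Achebe and Marino, by date of admission to current standing (earlier first): Lindqvist and Achebe (1991-04-01) before Marino (1992-08-28).
Lindqvist and Achebe are each a past Master, so the next rule applies.
Among Lindqvist and Achebe, by admission number (lower first): Lindqvist (618) before Achebe (710).
Full order: Chaudhari, Ruiz, Adeyemi, Farouk, Sato, Lindqvist, Achebe, Marino.

Chaudhari, Ruiz, Adeyemi, Farouk, Sato, Lindqvist, Achebe, Marino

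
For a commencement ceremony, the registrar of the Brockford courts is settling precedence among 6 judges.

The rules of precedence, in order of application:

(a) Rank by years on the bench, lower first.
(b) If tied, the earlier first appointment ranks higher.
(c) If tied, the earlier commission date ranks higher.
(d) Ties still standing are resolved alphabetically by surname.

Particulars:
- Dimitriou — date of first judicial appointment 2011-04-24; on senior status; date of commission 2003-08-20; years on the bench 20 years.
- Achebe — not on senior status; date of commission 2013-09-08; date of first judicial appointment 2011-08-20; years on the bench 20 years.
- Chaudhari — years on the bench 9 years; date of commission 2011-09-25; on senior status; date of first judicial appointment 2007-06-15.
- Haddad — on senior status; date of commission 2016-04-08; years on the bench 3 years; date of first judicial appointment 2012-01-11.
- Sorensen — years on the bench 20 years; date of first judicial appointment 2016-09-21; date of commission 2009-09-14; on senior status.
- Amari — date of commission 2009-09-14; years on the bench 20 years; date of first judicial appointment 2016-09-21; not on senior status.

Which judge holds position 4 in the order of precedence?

By years on the bench (lower first): Haddad (3 years); then Chaudhari (9 years); then Dimitriou, Achebe, Amari and Sorensen (each 20 years).
Among Dimitriou, Achebe, Amari and Sorensen, by date of first judicial appointment (earlier first): Dimitriou (2011-04-24) before Achebe (2011-08-20) before Amari and Sorensen (2016-09-21).
Amari and Sorensen both have date of commission 2009-09-14, so the next rule applies.
Among Amari and Sorensen, alphabetically by surname: Amari before Sorensen.
Order: Haddad, Chaudhari, Dimitriou, Achebe, Amari, Sorensen.

Achebe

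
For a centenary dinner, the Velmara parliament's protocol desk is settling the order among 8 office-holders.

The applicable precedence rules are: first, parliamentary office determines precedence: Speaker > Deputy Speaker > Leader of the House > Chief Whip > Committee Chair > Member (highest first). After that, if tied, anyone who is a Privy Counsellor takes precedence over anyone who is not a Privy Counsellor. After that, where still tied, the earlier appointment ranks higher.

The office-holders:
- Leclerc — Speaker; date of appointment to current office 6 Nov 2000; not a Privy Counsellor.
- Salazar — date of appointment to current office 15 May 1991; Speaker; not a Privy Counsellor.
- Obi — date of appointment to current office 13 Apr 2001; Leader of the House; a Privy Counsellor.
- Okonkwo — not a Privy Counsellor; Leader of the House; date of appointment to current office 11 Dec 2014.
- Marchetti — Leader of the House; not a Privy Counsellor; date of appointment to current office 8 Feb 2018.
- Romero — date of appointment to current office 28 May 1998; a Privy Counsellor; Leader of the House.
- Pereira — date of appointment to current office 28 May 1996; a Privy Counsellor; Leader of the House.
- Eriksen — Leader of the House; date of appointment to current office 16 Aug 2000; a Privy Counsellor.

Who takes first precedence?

Salazar

By parliamentary office: Salazar and Leclerc (Speaker); then Pereira, Romero, Eriksen, Obi, Okonkwo and Marchetti (Leader of the House).
Salazar and Leclerc are each not a Privy Counsellor, so the next rule applies.
Among Salazar and Leclerc, by date of appointment to current office (earlier first): Salazar (15 May 1991) before Leclerc (6 Nov 2000).
Among Pereira, Romero, Eriksen, Obi, Okonkwo and Marchetti, a Privy Counsellor before not a Privy Counsellor: Pereira, Romero, Eriksen and Obi (a Privy Counsellor) before Okonkwo and Marchetti (not a Privy Counsellor).
Among Pereira, Romero, Eriksen and Obi, by date of appointment to current office (earlier first): Pereira (28 May 1996) before Romero (28 May 1998) before Eriksen (16 Aug 2000) before Obi (13 Apr 2001).
Among Okonkwo and Marchetti, by date of appointment to current office (earlier first): Okonkwo (11 Dec 2014) before Marchetti (8 Feb 2018).
Order: Salazar, Leclerc, Pereira, Romero, Eriksen, Obi, Okonkwo, Marchetti.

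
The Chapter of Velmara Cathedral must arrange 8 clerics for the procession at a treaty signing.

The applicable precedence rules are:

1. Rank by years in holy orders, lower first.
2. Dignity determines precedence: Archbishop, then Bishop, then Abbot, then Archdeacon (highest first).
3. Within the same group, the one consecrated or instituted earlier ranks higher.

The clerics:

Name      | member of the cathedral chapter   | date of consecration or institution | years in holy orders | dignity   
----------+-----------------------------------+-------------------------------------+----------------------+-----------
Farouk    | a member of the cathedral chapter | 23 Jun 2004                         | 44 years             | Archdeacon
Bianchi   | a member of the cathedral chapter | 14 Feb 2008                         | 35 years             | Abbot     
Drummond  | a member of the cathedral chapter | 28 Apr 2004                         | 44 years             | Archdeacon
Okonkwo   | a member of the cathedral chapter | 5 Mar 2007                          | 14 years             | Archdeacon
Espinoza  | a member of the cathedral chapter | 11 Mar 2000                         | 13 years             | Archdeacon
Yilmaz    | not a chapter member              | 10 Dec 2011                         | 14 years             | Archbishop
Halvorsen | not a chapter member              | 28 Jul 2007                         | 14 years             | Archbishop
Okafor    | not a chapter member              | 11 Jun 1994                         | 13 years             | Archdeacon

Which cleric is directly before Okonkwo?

Yilmaz

By years in holy orders (lower first): Okafor and Espinoza (both 13 years); then Halvorsen, Yilmaz and Okonkwo (each 14 years); then Bianchi (35 years); then Drummond and Farouk (both 44 years).
Okafor and Espinoza are each Archdeacon, so the next rule applies.
Among Okafor and Espinoza, by date of consecration or institution (earlier first): Okafor (11 Jun 1994) before Espinoza (11 Mar 2000).
Among Halvorsen, Yilmaz and Okonkwo, by dignity: Halvorsen and Yilmaz (Archbishop) before Okonkwo (Archdeacon).
Among Halvorsen and Yilmaz, by date of consecration or institution (earlier first): Halvorsen (28 Jul 2007) before Yilmaz (10 Dec 2011).
Drummond and Farouk are each Archdeacon, so the next rule applies.
Among Drummond and Farouk, by date of consecration or institution (earlier first): Drummond (28 Apr 2004) before Farouk (23 Jun 2004).
Order: Okafor, Espinoza, Halvorsen, Yilmaz, Okonkwo, Bianchi, Drummond, Farouk.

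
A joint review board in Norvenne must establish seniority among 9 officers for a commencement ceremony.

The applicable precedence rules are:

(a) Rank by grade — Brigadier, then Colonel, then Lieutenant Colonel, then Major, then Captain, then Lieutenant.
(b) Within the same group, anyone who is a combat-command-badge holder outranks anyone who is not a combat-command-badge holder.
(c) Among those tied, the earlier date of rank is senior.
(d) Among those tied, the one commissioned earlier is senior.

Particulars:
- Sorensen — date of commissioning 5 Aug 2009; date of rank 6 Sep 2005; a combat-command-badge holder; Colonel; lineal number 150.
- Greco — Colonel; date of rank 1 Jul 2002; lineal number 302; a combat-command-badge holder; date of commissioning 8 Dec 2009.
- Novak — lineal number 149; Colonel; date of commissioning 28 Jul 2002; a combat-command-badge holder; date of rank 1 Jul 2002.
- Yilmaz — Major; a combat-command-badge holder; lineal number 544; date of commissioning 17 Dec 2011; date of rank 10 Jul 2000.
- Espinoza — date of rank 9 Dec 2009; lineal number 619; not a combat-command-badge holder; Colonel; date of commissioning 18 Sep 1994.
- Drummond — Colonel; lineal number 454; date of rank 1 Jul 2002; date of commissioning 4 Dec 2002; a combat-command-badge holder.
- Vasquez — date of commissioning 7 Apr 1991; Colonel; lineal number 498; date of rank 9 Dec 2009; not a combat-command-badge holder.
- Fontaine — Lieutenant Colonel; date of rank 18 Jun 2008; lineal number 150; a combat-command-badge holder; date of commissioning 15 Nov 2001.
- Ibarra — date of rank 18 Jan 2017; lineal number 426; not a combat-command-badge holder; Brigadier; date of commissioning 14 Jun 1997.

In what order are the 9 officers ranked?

Ibarra, Novak, Drummond, Greco, Sorensen, Vasquez, Espinoza, Fontaine, Yilmaz

By grade: Ibarra (Brigadier); then Novak, Drummond, Greco, Sorensen, Vasquez and Espinoza (Colonel); then Fontaine (Lieutenant Colonel); then Yilmaz (Major).
Among Novak, Drummond, Greco, Sorensen, Vasquez and Espinoza, a combat-command-badge holder before not a combat-command-badge holder: Novak, Drummond, Greco and Sorensen (a combat-command-badge holder) before Vasquez and Espinoza (not a combat-command-badge holder).
Among Novak, Drummond, Greco and Sorensen, by date of rank (earlier first): Novak, Drummond and Greco (1 Jul 2002) before Sorensen (6 Sep 2005).
Among Novak, Drummond and Greco, by date of commissioning (earlier first): Novak (28 Jul 2002) before Drummond (4 Dec 2002) before Greco (8 Dec 2009).
Vasquez and Espinoza both have date of rank 9 Dec 2009, so the next rule applies.
Among Vasquez and Espinoza, by date of commissioning (earlier first): Vasquez (7 Apr 1991) before Espinoza (18 Sep 1994).
Full order: Ibarra, Novak, Drummond, Greco, Sorensen, Vasquez, Espinoza, Fontaine, Yilmaz.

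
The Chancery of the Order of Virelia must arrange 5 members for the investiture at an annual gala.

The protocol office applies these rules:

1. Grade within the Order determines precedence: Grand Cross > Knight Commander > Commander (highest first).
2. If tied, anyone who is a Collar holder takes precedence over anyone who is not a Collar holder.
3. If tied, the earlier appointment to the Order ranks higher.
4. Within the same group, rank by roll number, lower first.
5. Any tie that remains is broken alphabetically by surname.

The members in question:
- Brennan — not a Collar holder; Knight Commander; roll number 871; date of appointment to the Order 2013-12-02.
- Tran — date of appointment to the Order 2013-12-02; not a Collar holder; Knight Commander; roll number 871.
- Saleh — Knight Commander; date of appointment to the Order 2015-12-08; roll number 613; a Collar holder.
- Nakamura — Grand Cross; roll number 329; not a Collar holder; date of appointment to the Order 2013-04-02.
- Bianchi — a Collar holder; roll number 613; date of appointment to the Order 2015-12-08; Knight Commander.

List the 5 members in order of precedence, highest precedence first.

Nakamura, Bianchi, Saleh, Brennan, Tran

By grade within the Order: Nakamura (Grand Cross); then Bianchi, Saleh, Brennan and Tran (Knight Commander).
Among Bianchi, Saleh, Brennan and Tran, a Collar holder before not a Collar holder: Bianchi and Saleh (a Collar holder) before Brennan and Tran (not a Collar holder).
Bianchi and Saleh both have date of appointment to the Order 2015-12-08, so the next rule applies.
Bianchi and Saleh both have roll number 613, so the next rule applies.
Among Bianchi and Saleh, alphabetically by surname: Bianchi before Saleh.
Brennan and Tran both have date of appointment to the Order 2013-12-02, so the next rule applies.
Brennan and Tran both have roll number 871, so the next rule applies.
Among Brennan and Tran, alphabetically by surname: Brennan before Tran.
Full order: Nakamura, Bianchi, Saleh, Brennan, Tran.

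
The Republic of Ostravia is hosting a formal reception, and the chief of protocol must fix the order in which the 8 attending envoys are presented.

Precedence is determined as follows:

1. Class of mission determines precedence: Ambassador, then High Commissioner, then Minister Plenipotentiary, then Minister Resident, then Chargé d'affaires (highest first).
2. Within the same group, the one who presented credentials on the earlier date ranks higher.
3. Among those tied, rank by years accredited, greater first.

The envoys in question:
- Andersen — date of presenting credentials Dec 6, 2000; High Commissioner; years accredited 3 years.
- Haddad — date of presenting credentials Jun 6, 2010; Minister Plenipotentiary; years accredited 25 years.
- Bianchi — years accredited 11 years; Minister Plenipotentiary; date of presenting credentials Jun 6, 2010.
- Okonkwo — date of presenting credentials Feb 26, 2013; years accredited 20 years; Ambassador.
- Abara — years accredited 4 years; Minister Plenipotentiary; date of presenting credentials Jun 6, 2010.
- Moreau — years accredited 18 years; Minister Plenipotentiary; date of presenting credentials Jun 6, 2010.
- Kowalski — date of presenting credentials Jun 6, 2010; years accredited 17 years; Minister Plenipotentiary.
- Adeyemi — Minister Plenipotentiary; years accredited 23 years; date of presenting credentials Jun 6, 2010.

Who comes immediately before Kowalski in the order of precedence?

Moreau

By class of mission: Okonkwo (Ambassador); then Andersen (High Commissioner); then Haddad, Adeyemi, Moreau, Kowalski, Bianchi and Abara (Minister Plenipotentiary).
Haddad, Adeyemi, Moreau, Kowalski, Bianchi and Abara all have date of presenting credentials Jun 6, 2010, so the next rule applies.
Among Haddad, Adeyemi, Moreau, Kowalski, Bianchi and Abara, by years accredited (higher first): Haddad (25 years) before Adeyemi (23 years) before Moreau (18 years) before Kowalski (17 years) before Bianchi (11 years) before Abara (4 years).
Order: Okonkwo, Andersen, Haddad, Adeyemi, Moreau, Kowalski, Bianchi, Abara.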